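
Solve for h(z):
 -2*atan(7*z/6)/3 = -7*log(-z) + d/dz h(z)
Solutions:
 h(z) = C1 + 7*z*log(-z) - 2*z*atan(7*z/6)/3 - 7*z + 2*log(49*z^2 + 36)/7


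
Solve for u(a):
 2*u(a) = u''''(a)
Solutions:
 u(a) = C1*exp(-2^(1/4)*a) + C2*exp(2^(1/4)*a) + C3*sin(2^(1/4)*a) + C4*cos(2^(1/4)*a)


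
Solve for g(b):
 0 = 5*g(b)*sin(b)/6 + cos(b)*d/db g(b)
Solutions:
 g(b) = C1*cos(b)^(5/6)


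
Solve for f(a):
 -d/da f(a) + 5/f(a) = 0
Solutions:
 f(a) = -sqrt(C1 + 10*a)
 f(a) = sqrt(C1 + 10*a)


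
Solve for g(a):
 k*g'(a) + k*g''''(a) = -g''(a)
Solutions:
 g(a) = C1 + C2*exp(2^(1/3)*a*(6^(1/3)*(sqrt(3)*sqrt(27 + 4/k^3) + 9)^(1/3)/12 - 2^(1/3)*3^(5/6)*I*(sqrt(3)*sqrt(27 + 4/k^3) + 9)^(1/3)/12 + 2/(k*(-3^(1/3) + 3^(5/6)*I)*(sqrt(3)*sqrt(27 + 4/k^3) + 9)^(1/3)))) + C3*exp(2^(1/3)*a*(6^(1/3)*(sqrt(3)*sqrt(27 + 4/k^3) + 9)^(1/3)/12 + 2^(1/3)*3^(5/6)*I*(sqrt(3)*sqrt(27 + 4/k^3) + 9)^(1/3)/12 - 2/(k*(3^(1/3) + 3^(5/6)*I)*(sqrt(3)*sqrt(27 + 4/k^3) + 9)^(1/3)))) + C4*exp(6^(1/3)*a*(-2^(1/3)*(sqrt(3)*sqrt(27 + 4/k^3) + 9)^(1/3) + 2*3^(1/3)/(k*(sqrt(3)*sqrt(27 + 4/k^3) + 9)^(1/3)))/6)


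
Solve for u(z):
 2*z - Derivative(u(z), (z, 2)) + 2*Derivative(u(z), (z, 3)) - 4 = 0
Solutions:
 u(z) = C1 + C2*z + C3*exp(z/2) + z^3/3


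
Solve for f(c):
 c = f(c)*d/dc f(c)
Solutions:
 f(c) = -sqrt(C1 + c^2)
 f(c) = sqrt(C1 + c^2)


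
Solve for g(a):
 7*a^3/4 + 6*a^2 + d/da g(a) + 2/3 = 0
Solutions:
 g(a) = C1 - 7*a^4/16 - 2*a^3 - 2*a/3


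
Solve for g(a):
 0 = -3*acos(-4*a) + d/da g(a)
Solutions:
 g(a) = C1 + 3*a*acos(-4*a) + 3*sqrt(1 - 16*a^2)/4


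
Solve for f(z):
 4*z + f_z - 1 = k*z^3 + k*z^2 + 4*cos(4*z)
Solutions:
 f(z) = C1 + k*z^4/4 + k*z^3/3 - 2*z^2 + z + sin(4*z)


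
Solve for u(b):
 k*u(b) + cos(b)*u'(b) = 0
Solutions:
 u(b) = C1*exp(k*(log(sin(b) - 1) - log(sin(b) + 1))/2)


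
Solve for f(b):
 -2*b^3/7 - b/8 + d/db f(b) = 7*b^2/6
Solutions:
 f(b) = C1 + b^4/14 + 7*b^3/18 + b^2/16


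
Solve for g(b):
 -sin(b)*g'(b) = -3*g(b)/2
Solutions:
 g(b) = C1*(cos(b) - 1)^(3/4)/(cos(b) + 1)^(3/4)


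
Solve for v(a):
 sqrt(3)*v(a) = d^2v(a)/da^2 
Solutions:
 v(a) = C1*exp(-3^(1/4)*a) + C2*exp(3^(1/4)*a)


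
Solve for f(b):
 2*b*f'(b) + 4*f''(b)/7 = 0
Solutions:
 f(b) = C1 + C2*erf(sqrt(7)*b/2)


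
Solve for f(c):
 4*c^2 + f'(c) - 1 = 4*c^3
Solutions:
 f(c) = C1 + c^4 - 4*c^3/3 + c


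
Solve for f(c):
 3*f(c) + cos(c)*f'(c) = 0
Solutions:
 f(c) = C1*(sin(c) - 1)^(3/2)/(sin(c) + 1)^(3/2)


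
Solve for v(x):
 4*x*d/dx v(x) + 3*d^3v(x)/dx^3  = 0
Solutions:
 v(x) = C1 + Integral(C2*airyai(-6^(2/3)*x/3) + C3*airybi(-6^(2/3)*x/3), x)


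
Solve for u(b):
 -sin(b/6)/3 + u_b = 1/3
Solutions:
 u(b) = C1 + b/3 - 2*cos(b/6)


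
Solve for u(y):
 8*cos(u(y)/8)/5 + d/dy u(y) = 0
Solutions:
 8*y/5 - 4*log(sin(u(y)/8) - 1) + 4*log(sin(u(y)/8) + 1) = C1


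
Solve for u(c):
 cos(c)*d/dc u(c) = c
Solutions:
 u(c) = C1 + Integral(c/cos(c), c)


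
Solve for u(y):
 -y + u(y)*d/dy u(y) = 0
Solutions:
 u(y) = -sqrt(C1 + y^2)
 u(y) = sqrt(C1 + y^2)


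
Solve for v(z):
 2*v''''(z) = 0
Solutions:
 v(z) = C1 + C2*z + C3*z^2 + C4*z^3


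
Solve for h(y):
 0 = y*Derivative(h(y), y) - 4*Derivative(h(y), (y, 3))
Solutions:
 h(y) = C1 + Integral(C2*airyai(2^(1/3)*y/2) + C3*airybi(2^(1/3)*y/2), y)


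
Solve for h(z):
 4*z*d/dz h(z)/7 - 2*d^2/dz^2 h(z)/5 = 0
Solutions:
 h(z) = C1 + C2*erfi(sqrt(35)*z/7)


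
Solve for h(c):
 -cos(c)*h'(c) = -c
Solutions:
 h(c) = C1 + Integral(c/cos(c), c)


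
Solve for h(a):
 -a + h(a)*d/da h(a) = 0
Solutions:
 h(a) = -sqrt(C1 + a^2)
 h(a) = sqrt(C1 + a^2)


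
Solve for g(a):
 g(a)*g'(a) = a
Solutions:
 g(a) = -sqrt(C1 + a^2)
 g(a) = sqrt(C1 + a^2)


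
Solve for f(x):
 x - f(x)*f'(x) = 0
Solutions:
 f(x) = -sqrt(C1 + x^2)
 f(x) = sqrt(C1 + x^2)


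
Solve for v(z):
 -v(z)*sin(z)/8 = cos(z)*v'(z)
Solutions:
 v(z) = C1*cos(z)^(1/8)


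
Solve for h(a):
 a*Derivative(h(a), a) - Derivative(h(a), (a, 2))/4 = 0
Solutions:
 h(a) = C1 + C2*erfi(sqrt(2)*a)


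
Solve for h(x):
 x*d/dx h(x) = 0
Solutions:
 h(x) = C1


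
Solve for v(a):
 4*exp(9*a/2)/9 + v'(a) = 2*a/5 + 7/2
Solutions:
 v(a) = C1 + a^2/5 + 7*a/2 - 8*exp(9*a/2)/81


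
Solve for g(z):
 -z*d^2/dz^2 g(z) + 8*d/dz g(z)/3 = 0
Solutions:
 g(z) = C1 + C2*z^(11/3)


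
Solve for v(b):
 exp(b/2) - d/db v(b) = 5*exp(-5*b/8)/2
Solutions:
 v(b) = C1 + 2*exp(b/2) + 4*exp(-5*b/8)


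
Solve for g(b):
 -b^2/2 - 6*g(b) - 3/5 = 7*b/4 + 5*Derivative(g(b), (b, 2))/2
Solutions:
 g(b) = C1*sin(2*sqrt(15)*b/5) + C2*cos(2*sqrt(15)*b/5) - b^2/12 - 7*b/24 - 11/360


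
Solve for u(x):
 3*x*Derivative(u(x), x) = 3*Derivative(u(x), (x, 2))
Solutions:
 u(x) = C1 + C2*erfi(sqrt(2)*x/2)


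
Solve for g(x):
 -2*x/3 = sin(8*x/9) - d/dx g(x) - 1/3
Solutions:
 g(x) = C1 + x^2/3 - x/3 - 9*cos(8*x/9)/8


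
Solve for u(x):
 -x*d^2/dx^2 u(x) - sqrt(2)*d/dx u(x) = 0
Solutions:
 u(x) = C1 + C2*x^(1 - sqrt(2))


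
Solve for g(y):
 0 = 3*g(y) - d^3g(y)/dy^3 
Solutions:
 g(y) = C3*exp(3^(1/3)*y) + (C1*sin(3^(5/6)*y/2) + C2*cos(3^(5/6)*y/2))*exp(-3^(1/3)*y/2)


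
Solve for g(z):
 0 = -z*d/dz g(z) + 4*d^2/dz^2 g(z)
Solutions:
 g(z) = C1 + C2*erfi(sqrt(2)*z/4)


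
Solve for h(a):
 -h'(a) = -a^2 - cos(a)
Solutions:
 h(a) = C1 + a^3/3 + sin(a)


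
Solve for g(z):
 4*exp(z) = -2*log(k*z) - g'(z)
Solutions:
 g(z) = C1 - 2*z*log(k*z) + 2*z - 4*exp(z)


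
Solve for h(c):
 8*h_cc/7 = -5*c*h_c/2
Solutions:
 h(c) = C1 + C2*erf(sqrt(70)*c/8)


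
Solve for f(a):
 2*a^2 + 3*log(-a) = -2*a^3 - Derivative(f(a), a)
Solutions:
 f(a) = C1 - a^4/2 - 2*a^3/3 - 3*a*log(-a) + 3*a


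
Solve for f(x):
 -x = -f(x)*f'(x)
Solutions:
 f(x) = -sqrt(C1 + x^2)
 f(x) = sqrt(C1 + x^2)


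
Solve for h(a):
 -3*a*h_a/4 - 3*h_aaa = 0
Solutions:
 h(a) = C1 + Integral(C2*airyai(-2^(1/3)*a/2) + C3*airybi(-2^(1/3)*a/2), a)


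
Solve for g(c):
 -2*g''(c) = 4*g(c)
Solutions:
 g(c) = C1*sin(sqrt(2)*c) + C2*cos(sqrt(2)*c)


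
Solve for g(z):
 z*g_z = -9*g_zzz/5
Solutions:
 g(z) = C1 + Integral(C2*airyai(-15^(1/3)*z/3) + C3*airybi(-15^(1/3)*z/3), z)


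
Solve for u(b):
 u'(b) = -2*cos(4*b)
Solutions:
 u(b) = C1 - sin(4*b)/2


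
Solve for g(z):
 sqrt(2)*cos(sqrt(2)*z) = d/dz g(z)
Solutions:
 g(z) = C1 + sin(sqrt(2)*z)


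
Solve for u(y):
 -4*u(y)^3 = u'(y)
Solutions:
 u(y) = -sqrt(2)*sqrt(-1/(C1 - 4*y))/2
 u(y) = sqrt(2)*sqrt(-1/(C1 - 4*y))/2


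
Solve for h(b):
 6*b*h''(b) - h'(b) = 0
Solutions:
 h(b) = C1 + C2*b^(7/6)


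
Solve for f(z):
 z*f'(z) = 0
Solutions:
 f(z) = C1


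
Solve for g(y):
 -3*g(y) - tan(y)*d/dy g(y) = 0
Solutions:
 g(y) = C1/sin(y)^3


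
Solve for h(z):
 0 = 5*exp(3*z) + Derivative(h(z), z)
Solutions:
 h(z) = C1 - 5*exp(3*z)/3


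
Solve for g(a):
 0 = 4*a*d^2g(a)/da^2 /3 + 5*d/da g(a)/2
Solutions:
 g(a) = C1 + C2/a^(7/8)


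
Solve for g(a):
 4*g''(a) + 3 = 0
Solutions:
 g(a) = C1 + C2*a - 3*a^2/8


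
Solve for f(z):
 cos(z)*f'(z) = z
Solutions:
 f(z) = C1 + Integral(z/cos(z), z)


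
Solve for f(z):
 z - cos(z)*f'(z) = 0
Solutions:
 f(z) = C1 + Integral(z/cos(z), z)


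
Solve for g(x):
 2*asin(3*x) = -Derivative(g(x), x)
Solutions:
 g(x) = C1 - 2*x*asin(3*x) - 2*sqrt(1 - 9*x^2)/3


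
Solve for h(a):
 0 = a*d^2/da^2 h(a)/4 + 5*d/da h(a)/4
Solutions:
 h(a) = C1 + C2/a^4


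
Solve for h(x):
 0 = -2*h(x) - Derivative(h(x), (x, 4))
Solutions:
 h(x) = (C1*sin(2^(3/4)*x/2) + C2*cos(2^(3/4)*x/2))*exp(-2^(3/4)*x/2) + (C3*sin(2^(3/4)*x/2) + C4*cos(2^(3/4)*x/2))*exp(2^(3/4)*x/2)


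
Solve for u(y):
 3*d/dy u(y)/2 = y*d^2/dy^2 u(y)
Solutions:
 u(y) = C1 + C2*y^(5/2)


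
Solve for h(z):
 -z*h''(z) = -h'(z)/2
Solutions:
 h(z) = C1 + C2*z^(3/2)


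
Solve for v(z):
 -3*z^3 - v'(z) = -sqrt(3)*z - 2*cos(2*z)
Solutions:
 v(z) = C1 - 3*z^4/4 + sqrt(3)*z^2/2 + sin(2*z)


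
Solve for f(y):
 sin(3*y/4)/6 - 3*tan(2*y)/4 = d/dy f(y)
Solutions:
 f(y) = C1 + 3*log(cos(2*y))/8 - 2*cos(3*y/4)/9


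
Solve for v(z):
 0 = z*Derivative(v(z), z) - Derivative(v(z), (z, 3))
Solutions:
 v(z) = C1 + Integral(C2*airyai(z) + C3*airybi(z), z)


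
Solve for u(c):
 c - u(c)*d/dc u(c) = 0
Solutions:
 u(c) = -sqrt(C1 + c^2)
 u(c) = sqrt(C1 + c^2)


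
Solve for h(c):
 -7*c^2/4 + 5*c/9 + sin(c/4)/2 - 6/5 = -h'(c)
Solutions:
 h(c) = C1 + 7*c^3/12 - 5*c^2/18 + 6*c/5 + 2*cos(c/4)


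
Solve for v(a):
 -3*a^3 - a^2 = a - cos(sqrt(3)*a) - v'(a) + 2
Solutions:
 v(a) = C1 + 3*a^4/4 + a^3/3 + a^2/2 + 2*a - sqrt(3)*sin(sqrt(3)*a)/3


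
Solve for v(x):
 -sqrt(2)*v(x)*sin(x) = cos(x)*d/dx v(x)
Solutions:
 v(x) = C1*cos(x)^(sqrt(2))


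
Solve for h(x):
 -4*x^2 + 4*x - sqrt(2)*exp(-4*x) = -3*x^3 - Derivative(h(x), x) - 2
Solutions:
 h(x) = C1 - 3*x^4/4 + 4*x^3/3 - 2*x^2 - 2*x - sqrt(2)*exp(-4*x)/4


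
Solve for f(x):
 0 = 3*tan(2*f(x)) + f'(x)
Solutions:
 f(x) = -asin(C1*exp(-6*x))/2 + pi/2
 f(x) = asin(C1*exp(-6*x))/2


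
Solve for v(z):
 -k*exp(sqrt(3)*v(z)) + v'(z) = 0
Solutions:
 v(z) = sqrt(3)*(2*log(-1/(C1 + k*z)) - log(3))/6


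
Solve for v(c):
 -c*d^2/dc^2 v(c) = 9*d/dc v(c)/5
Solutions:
 v(c) = C1 + C2/c^(4/5)


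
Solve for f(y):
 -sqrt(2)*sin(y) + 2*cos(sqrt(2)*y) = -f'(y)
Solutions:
 f(y) = C1 - sqrt(2)*sin(sqrt(2)*y) - sqrt(2)*cos(y)


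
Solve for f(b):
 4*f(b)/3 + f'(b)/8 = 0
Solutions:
 f(b) = C1*exp(-32*b/3)


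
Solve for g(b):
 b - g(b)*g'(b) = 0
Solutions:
 g(b) = -sqrt(C1 + b^2)
 g(b) = sqrt(C1 + b^2)


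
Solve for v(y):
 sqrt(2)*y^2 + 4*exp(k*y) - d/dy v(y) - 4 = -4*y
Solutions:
 v(y) = C1 + sqrt(2)*y^3/3 + 2*y^2 - 4*y + 4*exp(k*y)/k


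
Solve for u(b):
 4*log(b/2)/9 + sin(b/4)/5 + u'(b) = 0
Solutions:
 u(b) = C1 - 4*b*log(b)/9 + 4*b*log(2)/9 + 4*b/9 + 4*cos(b/4)/5


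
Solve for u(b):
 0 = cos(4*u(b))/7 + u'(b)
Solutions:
 b/7 - log(sin(4*u(b)) - 1)/8 + log(sin(4*u(b)) + 1)/8 = C1


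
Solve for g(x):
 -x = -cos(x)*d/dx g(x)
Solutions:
 g(x) = C1 + Integral(x/cos(x), x)


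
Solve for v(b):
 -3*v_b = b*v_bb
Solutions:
 v(b) = C1 + C2/b^2


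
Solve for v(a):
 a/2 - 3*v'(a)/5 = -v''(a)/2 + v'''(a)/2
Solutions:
 v(a) = C1 + 5*a^2/12 + 25*a/36 + (C2*sin(sqrt(95)*a/10) + C3*cos(sqrt(95)*a/10))*exp(a/2)


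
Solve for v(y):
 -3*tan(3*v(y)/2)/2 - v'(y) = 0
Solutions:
 v(y) = -2*asin(C1*exp(-9*y/4))/3 + 2*pi/3
 v(y) = 2*asin(C1*exp(-9*y/4))/3


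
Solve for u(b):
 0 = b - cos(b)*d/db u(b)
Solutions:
 u(b) = C1 + Integral(b/cos(b), b)


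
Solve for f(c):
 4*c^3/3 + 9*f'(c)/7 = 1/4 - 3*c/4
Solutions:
 f(c) = C1 - 7*c^4/27 - 7*c^2/24 + 7*c/36


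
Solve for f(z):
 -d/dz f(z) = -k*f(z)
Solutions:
 f(z) = C1*exp(k*z)


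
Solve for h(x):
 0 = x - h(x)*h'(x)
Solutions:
 h(x) = -sqrt(C1 + x^2)
 h(x) = sqrt(C1 + x^2)


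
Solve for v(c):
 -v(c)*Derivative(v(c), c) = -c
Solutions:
 v(c) = -sqrt(C1 + c^2)
 v(c) = sqrt(C1 + c^2)


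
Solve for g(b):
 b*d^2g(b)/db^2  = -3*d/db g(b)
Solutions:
 g(b) = C1 + C2/b^2


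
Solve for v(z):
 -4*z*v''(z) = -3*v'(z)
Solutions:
 v(z) = C1 + C2*z^(7/4)


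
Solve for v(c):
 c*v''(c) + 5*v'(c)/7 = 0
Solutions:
 v(c) = C1 + C2*c^(2/7)


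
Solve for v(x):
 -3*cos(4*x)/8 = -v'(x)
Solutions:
 v(x) = C1 + 3*sin(4*x)/32


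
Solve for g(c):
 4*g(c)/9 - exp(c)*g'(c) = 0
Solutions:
 g(c) = C1*exp(-4*exp(-c)/9)


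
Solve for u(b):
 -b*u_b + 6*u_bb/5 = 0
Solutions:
 u(b) = C1 + C2*erfi(sqrt(15)*b/6)


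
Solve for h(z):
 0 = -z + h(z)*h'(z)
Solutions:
 h(z) = -sqrt(C1 + z^2)
 h(z) = sqrt(C1 + z^2)


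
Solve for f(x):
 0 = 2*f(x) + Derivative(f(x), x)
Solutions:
 f(x) = C1*exp(-2*x)


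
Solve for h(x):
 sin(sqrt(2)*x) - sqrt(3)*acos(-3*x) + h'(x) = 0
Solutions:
 h(x) = C1 + sqrt(3)*(x*acos(-3*x) + sqrt(1 - 9*x^2)/3) + sqrt(2)*cos(sqrt(2)*x)/2


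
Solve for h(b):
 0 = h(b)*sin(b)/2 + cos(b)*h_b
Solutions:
 h(b) = C1*sqrt(cos(b))


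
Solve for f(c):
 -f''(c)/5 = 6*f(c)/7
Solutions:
 f(c) = C1*sin(sqrt(210)*c/7) + C2*cos(sqrt(210)*c/7)


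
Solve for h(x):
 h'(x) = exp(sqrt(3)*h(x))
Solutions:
 h(x) = sqrt(3)*(2*log(-1/(C1 + x)) - log(3))/6


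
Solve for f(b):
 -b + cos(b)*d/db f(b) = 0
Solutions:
 f(b) = C1 + Integral(b/cos(b), b)


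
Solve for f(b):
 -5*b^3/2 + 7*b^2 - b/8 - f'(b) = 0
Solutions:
 f(b) = C1 - 5*b^4/8 + 7*b^3/3 - b^2/16


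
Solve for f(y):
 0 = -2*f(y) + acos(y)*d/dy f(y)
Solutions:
 f(y) = C1*exp(2*Integral(1/acos(y), y))


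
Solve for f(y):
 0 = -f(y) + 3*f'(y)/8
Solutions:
 f(y) = C1*exp(8*y/3)


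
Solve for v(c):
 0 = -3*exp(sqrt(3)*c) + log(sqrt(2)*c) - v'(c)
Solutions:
 v(c) = C1 + c*log(c) + c*(-1 + log(2)/2) - sqrt(3)*exp(sqrt(3)*c)


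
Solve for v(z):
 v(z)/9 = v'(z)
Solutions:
 v(z) = C1*exp(z/9)


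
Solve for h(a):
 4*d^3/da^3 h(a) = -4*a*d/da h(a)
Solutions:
 h(a) = C1 + Integral(C2*airyai(-a) + C3*airybi(-a), a)


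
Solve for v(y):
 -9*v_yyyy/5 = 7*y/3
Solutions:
 v(y) = C1 + C2*y + C3*y^2 + C4*y^3 - 7*y^5/648


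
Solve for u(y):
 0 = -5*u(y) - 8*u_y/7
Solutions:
 u(y) = C1*exp(-35*y/8)


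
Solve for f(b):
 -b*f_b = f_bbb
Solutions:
 f(b) = C1 + Integral(C2*airyai(-b) + C3*airybi(-b), b)


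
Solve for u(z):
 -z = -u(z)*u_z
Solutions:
 u(z) = -sqrt(C1 + z^2)
 u(z) = sqrt(C1 + z^2)


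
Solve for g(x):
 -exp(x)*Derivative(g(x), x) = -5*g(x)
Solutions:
 g(x) = C1*exp(-5*exp(-x))


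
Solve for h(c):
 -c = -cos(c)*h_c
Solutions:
 h(c) = C1 + Integral(c/cos(c), c)


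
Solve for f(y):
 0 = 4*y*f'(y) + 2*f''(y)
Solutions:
 f(y) = C1 + C2*erf(y)


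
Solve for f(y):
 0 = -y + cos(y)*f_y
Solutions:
 f(y) = C1 + Integral(y/cos(y), y)


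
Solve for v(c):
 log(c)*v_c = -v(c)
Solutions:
 v(c) = C1*exp(-li(c))


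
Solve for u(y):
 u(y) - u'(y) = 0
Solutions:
 u(y) = C1*exp(y)


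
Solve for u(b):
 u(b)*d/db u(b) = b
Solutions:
 u(b) = -sqrt(C1 + b^2)
 u(b) = sqrt(C1 + b^2)


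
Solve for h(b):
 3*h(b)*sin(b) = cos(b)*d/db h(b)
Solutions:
 h(b) = C1/cos(b)^3


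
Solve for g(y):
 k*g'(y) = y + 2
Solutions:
 g(y) = C1 + y^2/(2*k) + 2*y/k


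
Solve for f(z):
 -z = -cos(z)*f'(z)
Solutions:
 f(z) = C1 + Integral(z/cos(z), z)


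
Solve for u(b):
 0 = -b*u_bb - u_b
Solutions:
 u(b) = C1 + C2*log(b)


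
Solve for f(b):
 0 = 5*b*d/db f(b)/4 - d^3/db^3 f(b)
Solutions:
 f(b) = C1 + Integral(C2*airyai(10^(1/3)*b/2) + C3*airybi(10^(1/3)*b/2), b)


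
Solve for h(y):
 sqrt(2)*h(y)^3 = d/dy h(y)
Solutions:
 h(y) = -sqrt(2)*sqrt(-1/(C1 + sqrt(2)*y))/2
 h(y) = sqrt(2)*sqrt(-1/(C1 + sqrt(2)*y))/2


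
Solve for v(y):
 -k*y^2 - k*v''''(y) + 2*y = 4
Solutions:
 v(y) = C1 + C2*y + C3*y^2 + C4*y^3 - y^6/360 + y^5/(60*k) - y^4/(6*k)


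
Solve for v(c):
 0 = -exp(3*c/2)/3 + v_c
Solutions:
 v(c) = C1 + 2*exp(3*c/2)/9


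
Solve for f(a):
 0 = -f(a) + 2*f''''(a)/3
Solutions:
 f(a) = C1*exp(-2^(3/4)*3^(1/4)*a/2) + C2*exp(2^(3/4)*3^(1/4)*a/2) + C3*sin(2^(3/4)*3^(1/4)*a/2) + C4*cos(2^(3/4)*3^(1/4)*a/2)


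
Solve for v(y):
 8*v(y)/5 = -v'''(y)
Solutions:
 v(y) = C3*exp(-2*5^(2/3)*y/5) + (C1*sin(sqrt(3)*5^(2/3)*y/5) + C2*cos(sqrt(3)*5^(2/3)*y/5))*exp(5^(2/3)*y/5)


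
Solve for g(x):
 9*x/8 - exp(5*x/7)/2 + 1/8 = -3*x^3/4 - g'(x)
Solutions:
 g(x) = C1 - 3*x^4/16 - 9*x^2/16 - x/8 + 7*exp(5*x/7)/10


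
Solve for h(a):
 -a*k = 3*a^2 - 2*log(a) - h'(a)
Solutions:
 h(a) = C1 + a^3 + a^2*k/2 - 2*a*log(a) + 2*a


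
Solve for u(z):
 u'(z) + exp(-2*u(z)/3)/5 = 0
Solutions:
 u(z) = 3*log(-sqrt(C1 - z)) - 3*log(15) + 3*log(30)/2
 u(z) = 3*log(C1 - z)/2 - 3*log(15) + 3*log(30)/2


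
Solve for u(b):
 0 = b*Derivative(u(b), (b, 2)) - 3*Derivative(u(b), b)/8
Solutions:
 u(b) = C1 + C2*b^(11/8)


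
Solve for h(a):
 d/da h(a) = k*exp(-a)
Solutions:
 h(a) = C1 - k*exp(-a)


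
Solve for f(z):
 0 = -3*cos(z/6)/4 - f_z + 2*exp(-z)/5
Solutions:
 f(z) = C1 - 9*sin(z/6)/2 - 2*exp(-z)/5


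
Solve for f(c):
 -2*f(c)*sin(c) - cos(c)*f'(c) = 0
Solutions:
 f(c) = C1*cos(c)^2


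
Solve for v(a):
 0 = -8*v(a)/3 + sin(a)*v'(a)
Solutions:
 v(a) = C1*(cos(a) - 1)^(4/3)/(cos(a) + 1)^(4/3)


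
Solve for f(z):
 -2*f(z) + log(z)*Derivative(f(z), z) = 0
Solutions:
 f(z) = C1*exp(2*li(z))


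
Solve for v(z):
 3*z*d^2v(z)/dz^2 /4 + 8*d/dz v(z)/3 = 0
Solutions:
 v(z) = C1 + C2/z^(23/9)


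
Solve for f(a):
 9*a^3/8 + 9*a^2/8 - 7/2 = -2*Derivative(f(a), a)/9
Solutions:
 f(a) = C1 - 81*a^4/64 - 27*a^3/16 + 63*a/4


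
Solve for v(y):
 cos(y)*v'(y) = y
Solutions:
 v(y) = C1 + Integral(y/cos(y), y)


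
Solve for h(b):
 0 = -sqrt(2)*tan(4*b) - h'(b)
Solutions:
 h(b) = C1 + sqrt(2)*log(cos(4*b))/4


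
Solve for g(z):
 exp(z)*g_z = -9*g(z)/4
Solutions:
 g(z) = C1*exp(9*exp(-z)/4)


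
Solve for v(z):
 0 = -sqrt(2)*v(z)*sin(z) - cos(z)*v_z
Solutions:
 v(z) = C1*cos(z)^(sqrt(2))


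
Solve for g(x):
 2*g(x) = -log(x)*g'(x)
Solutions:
 g(x) = C1*exp(-2*li(x))


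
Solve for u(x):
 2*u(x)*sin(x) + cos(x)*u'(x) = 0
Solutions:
 u(x) = C1*cos(x)^2


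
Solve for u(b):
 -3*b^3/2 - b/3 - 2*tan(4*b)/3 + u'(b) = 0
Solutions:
 u(b) = C1 + 3*b^4/8 + b^2/6 - log(cos(4*b))/6


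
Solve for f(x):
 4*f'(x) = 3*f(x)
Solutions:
 f(x) = C1*exp(3*x/4)


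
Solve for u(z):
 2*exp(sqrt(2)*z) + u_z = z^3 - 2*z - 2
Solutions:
 u(z) = C1 + z^4/4 - z^2 - 2*z - sqrt(2)*exp(sqrt(2)*z)


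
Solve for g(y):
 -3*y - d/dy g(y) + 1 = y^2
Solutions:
 g(y) = C1 - y^3/3 - 3*y^2/2 + y


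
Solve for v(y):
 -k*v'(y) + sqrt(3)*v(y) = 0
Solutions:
 v(y) = C1*exp(sqrt(3)*y/k)


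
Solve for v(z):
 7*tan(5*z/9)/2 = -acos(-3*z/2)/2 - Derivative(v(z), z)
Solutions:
 v(z) = C1 - z*acos(-3*z/2)/2 - sqrt(4 - 9*z^2)/6 + 63*log(cos(5*z/9))/10


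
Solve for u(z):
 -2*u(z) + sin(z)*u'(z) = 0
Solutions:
 u(z) = C1*(cos(z) - 1)/(cos(z) + 1)


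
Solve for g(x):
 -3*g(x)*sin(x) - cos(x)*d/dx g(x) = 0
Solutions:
 g(x) = C1*cos(x)^3


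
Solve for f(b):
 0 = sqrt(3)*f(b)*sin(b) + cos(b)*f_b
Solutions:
 f(b) = C1*cos(b)^(sqrt(3))


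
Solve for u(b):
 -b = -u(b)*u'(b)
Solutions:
 u(b) = -sqrt(C1 + b^2)
 u(b) = sqrt(C1 + b^2)


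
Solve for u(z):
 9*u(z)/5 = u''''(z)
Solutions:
 u(z) = C1*exp(-sqrt(3)*5^(3/4)*z/5) + C2*exp(sqrt(3)*5^(3/4)*z/5) + C3*sin(sqrt(3)*5^(3/4)*z/5) + C4*cos(sqrt(3)*5^(3/4)*z/5)


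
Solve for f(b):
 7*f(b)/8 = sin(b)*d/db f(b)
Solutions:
 f(b) = C1*(cos(b) - 1)^(7/16)/(cos(b) + 1)^(7/16)


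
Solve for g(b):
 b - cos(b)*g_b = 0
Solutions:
 g(b) = C1 + Integral(b/cos(b), b)


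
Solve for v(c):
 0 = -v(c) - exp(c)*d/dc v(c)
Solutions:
 v(c) = C1*exp(exp(-c))


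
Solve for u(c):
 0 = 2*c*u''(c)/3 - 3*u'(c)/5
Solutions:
 u(c) = C1 + C2*c^(19/10)


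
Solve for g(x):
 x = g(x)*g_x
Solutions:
 g(x) = -sqrt(C1 + x^2)
 g(x) = sqrt(C1 + x^2)


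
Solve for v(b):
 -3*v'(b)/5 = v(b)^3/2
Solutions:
 v(b) = -sqrt(3)*sqrt(-1/(C1 - 5*b))
 v(b) = sqrt(3)*sqrt(-1/(C1 - 5*b))


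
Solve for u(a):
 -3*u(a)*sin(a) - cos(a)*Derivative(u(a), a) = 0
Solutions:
 u(a) = C1*cos(a)^3


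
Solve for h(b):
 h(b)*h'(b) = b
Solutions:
 h(b) = -sqrt(C1 + b^2)
 h(b) = sqrt(C1 + b^2)


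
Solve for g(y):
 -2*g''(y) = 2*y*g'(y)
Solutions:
 g(y) = C1 + C2*erf(sqrt(2)*y/2)


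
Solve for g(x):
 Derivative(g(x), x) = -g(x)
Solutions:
 g(x) = C1*exp(-x)


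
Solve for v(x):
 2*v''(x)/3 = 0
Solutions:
 v(x) = C1 + C2*x


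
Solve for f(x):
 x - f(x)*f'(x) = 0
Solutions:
 f(x) = -sqrt(C1 + x^2)
 f(x) = sqrt(C1 + x^2)


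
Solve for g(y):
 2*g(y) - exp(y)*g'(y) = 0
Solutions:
 g(y) = C1*exp(-2*exp(-y))


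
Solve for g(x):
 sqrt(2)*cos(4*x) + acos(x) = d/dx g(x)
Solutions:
 g(x) = C1 + x*acos(x) - sqrt(1 - x^2) + sqrt(2)*sin(4*x)/4


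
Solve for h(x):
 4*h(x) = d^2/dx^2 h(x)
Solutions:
 h(x) = C1*exp(-2*x) + C2*exp(2*x)


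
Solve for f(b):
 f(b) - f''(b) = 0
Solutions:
 f(b) = C1*exp(-b) + C2*exp(b)


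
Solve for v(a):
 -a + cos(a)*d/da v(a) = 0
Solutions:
 v(a) = C1 + Integral(a/cos(a), a)


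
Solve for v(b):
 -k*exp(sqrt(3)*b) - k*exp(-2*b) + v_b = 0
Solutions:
 v(b) = C1 + sqrt(3)*k*exp(sqrt(3)*b)/3 - k*exp(-2*b)/2


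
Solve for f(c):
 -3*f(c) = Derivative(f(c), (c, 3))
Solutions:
 f(c) = C3*exp(-3^(1/3)*c) + (C1*sin(3^(5/6)*c/2) + C2*cos(3^(5/6)*c/2))*exp(3^(1/3)*c/2)


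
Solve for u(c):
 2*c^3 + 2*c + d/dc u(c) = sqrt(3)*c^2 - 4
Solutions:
 u(c) = C1 - c^4/2 + sqrt(3)*c^3/3 - c^2 - 4*c


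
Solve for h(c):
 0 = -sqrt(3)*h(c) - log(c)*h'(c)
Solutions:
 h(c) = C1*exp(-sqrt(3)*li(c))


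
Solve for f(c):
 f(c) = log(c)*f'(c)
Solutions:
 f(c) = C1*exp(li(c))


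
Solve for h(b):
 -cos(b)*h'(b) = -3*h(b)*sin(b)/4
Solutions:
 h(b) = C1/cos(b)^(3/4)


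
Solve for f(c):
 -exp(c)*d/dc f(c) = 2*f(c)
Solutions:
 f(c) = C1*exp(2*exp(-c))


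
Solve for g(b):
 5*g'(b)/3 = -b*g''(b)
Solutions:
 g(b) = C1 + C2/b^(2/3)


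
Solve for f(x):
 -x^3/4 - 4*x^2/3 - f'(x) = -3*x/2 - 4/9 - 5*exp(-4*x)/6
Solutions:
 f(x) = C1 - x^4/16 - 4*x^3/9 + 3*x^2/4 + 4*x/9 - 5*exp(-4*x)/24


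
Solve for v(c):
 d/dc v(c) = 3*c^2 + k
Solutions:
 v(c) = C1 + c^3 + c*k


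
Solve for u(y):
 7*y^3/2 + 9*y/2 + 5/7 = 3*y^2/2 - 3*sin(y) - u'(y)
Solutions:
 u(y) = C1 - 7*y^4/8 + y^3/2 - 9*y^2/4 - 5*y/7 + 3*cos(y)


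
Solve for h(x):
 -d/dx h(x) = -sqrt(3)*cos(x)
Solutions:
 h(x) = C1 + sqrt(3)*sin(x)


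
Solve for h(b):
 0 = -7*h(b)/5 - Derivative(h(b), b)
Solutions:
 h(b) = C1*exp(-7*b/5)


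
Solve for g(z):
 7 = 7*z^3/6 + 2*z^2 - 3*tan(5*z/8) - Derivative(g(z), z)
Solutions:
 g(z) = C1 + 7*z^4/24 + 2*z^3/3 - 7*z + 24*log(cos(5*z/8))/5


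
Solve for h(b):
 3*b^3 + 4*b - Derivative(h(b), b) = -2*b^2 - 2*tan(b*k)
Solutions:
 h(b) = C1 + 3*b^4/4 + 2*b^3/3 + 2*b^2 + 2*Piecewise((-log(cos(b*k))/k, Ne(k, 0)), (0, True))


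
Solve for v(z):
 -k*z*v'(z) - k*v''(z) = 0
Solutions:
 v(z) = C1 + C2*erf(sqrt(2)*z/2)


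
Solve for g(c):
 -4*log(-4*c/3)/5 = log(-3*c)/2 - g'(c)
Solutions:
 g(c) = C1 + 13*c*log(-c)/10 + c*(-13 - 3*log(3) + 16*log(2))/10


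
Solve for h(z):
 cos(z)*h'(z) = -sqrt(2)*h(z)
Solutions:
 h(z) = C1*(sin(z) - 1)^(sqrt(2)/2)/(sin(z) + 1)^(sqrt(2)/2)


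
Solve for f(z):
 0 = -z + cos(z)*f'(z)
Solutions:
 f(z) = C1 + Integral(z/cos(z), z)


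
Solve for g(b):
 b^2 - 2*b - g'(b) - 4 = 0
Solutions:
 g(b) = C1 + b^3/3 - b^2 - 4*b


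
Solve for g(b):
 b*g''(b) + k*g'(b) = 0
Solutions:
 g(b) = C1 + b^(1 - re(k))*(C2*sin(log(b)*Abs(im(k))) + C3*cos(log(b)*im(k)))


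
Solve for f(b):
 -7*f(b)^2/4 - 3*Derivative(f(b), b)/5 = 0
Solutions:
 f(b) = 12/(C1 + 35*b)


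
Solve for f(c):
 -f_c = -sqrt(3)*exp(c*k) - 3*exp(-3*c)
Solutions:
 f(c) = C1 - exp(-3*c) + sqrt(3)*exp(c*k)/k


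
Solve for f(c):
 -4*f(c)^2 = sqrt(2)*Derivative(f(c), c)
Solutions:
 f(c) = 1/(C1 + 2*sqrt(2)*c)


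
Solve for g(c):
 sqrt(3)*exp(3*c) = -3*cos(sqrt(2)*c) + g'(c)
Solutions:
 g(c) = C1 + sqrt(3)*exp(3*c)/3 + 3*sqrt(2)*sin(sqrt(2)*c)/2


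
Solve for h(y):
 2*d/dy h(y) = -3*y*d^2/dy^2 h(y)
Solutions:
 h(y) = C1 + C2*y^(1/3)


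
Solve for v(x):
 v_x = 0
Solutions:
 v(x) = C1


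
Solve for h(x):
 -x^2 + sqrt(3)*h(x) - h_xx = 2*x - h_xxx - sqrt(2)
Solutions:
 h(x) = C1*exp(x*((-1 + sqrt(-4 + (-2 + 27*sqrt(3))^2)/2 + 27*sqrt(3)/2)^(-1/3) + 2 + (-1 + sqrt(-4 + (-2 + 27*sqrt(3))^2)/2 + 27*sqrt(3)/2)^(1/3))/6)*sin(sqrt(3)*x*(-(-1 + sqrt(-4 + (-2 + 27*sqrt(3))^2)/2 + 27*sqrt(3)/2)^(1/3) + (-1 + sqrt(-4 + (-2 + 27*sqrt(3))^2)/2 + 27*sqrt(3)/2)^(-1/3))/6) + C2*exp(x*((-1 + sqrt(-4 + (-2 + 27*sqrt(3))^2)/2 + 27*sqrt(3)/2)^(-1/3) + 2 + (-1 + sqrt(-4 + (-2 + 27*sqrt(3))^2)/2 + 27*sqrt(3)/2)^(1/3))/6)*cos(sqrt(3)*x*(-(-1 + sqrt(-4 + (-2 + 27*sqrt(3))^2)/2 + 27*sqrt(3)/2)^(1/3) + (-1 + sqrt(-4 + (-2 + 27*sqrt(3))^2)/2 + 27*sqrt(3)/2)^(-1/3))/6) + C3*exp(x*(-(-1 + sqrt(-4 + (-2 + 27*sqrt(3))^2)/2 + 27*sqrt(3)/2)^(1/3) - 1/(-1 + sqrt(-4 + (-2 + 27*sqrt(3))^2)/2 + 27*sqrt(3)/2)^(1/3) + 1)/3) + sqrt(3)*x^2/3 + 2*sqrt(3)*x/3 - sqrt(6)/3 + 2/3


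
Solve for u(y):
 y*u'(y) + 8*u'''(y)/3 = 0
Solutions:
 u(y) = C1 + Integral(C2*airyai(-3^(1/3)*y/2) + C3*airybi(-3^(1/3)*y/2), y)


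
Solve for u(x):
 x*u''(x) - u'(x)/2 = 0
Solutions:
 u(x) = C1 + C2*x^(3/2)


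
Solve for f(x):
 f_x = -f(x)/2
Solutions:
 f(x) = C1*exp(-x/2)


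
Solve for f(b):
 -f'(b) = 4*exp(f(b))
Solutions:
 f(b) = log(1/(C1 + 4*b))


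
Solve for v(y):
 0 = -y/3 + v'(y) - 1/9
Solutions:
 v(y) = C1 + y^2/6 + y/9


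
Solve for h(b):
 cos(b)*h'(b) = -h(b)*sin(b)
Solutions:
 h(b) = C1*cos(b)


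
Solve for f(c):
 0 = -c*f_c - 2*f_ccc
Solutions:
 f(c) = C1 + Integral(C2*airyai(-2^(2/3)*c/2) + C3*airybi(-2^(2/3)*c/2), c)


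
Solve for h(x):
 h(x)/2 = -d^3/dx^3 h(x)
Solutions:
 h(x) = C3*exp(-2^(2/3)*x/2) + (C1*sin(2^(2/3)*sqrt(3)*x/4) + C2*cos(2^(2/3)*sqrt(3)*x/4))*exp(2^(2/3)*x/4)


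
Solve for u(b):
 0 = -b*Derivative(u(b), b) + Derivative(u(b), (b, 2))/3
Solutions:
 u(b) = C1 + C2*erfi(sqrt(6)*b/2)


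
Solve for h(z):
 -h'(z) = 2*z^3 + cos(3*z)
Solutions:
 h(z) = C1 - z^4/2 - sin(3*z)/3


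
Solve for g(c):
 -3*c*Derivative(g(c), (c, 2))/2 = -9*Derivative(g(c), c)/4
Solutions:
 g(c) = C1 + C2*c^(5/2)


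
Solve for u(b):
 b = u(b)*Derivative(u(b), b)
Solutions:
 u(b) = -sqrt(C1 + b^2)
 u(b) = sqrt(C1 + b^2)


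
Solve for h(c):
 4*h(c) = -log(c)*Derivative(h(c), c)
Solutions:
 h(c) = C1*exp(-4*li(c))


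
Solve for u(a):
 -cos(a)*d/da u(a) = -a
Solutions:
 u(a) = C1 + Integral(a/cos(a), a)


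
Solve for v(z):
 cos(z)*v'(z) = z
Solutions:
 v(z) = C1 + Integral(z/cos(z), z)


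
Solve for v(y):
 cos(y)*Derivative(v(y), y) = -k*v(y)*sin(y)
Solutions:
 v(y) = C1*exp(k*log(cos(y)))


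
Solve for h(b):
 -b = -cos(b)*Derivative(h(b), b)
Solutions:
 h(b) = C1 + Integral(b/cos(b), b)


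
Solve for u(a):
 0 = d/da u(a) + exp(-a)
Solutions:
 u(a) = C1 + exp(-a)


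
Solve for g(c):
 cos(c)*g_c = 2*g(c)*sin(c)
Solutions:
 g(c) = C1/cos(c)^2


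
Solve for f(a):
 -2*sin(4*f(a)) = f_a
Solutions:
 f(a) = -acos((-C1 - exp(16*a))/(C1 - exp(16*a)))/4 + pi/2
 f(a) = acos((-C1 - exp(16*a))/(C1 - exp(16*a)))/4


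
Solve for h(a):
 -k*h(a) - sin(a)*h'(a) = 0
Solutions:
 h(a) = C1*exp(k*(-log(cos(a) - 1) + log(cos(a) + 1))/2)


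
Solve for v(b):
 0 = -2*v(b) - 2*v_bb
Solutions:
 v(b) = C1*sin(b) + C2*cos(b)


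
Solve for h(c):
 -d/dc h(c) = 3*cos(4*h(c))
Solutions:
 h(c) = -asin((C1 + exp(24*c))/(C1 - exp(24*c)))/4 + pi/4
 h(c) = asin((C1 + exp(24*c))/(C1 - exp(24*c)))/4


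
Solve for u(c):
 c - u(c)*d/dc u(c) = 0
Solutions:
 u(c) = -sqrt(C1 + c^2)
 u(c) = sqrt(C1 + c^2)


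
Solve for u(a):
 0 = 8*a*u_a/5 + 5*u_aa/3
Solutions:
 u(a) = C1 + C2*erf(2*sqrt(3)*a/5)


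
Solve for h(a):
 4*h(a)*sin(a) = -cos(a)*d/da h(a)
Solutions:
 h(a) = C1*cos(a)^4


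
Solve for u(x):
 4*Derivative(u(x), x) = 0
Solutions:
 u(x) = C1


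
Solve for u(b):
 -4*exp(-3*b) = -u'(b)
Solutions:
 u(b) = C1 - 4*exp(-3*b)/3


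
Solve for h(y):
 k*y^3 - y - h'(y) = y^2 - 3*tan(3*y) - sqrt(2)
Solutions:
 h(y) = C1 + k*y^4/4 - y^3/3 - y^2/2 + sqrt(2)*y - log(cos(3*y))


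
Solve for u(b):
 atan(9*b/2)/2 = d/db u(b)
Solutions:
 u(b) = C1 + b*atan(9*b/2)/2 - log(81*b^2 + 4)/18


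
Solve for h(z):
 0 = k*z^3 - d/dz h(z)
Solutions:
 h(z) = C1 + k*z^4/4


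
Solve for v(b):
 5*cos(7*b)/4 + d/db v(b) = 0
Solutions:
 v(b) = C1 - 5*sin(7*b)/28


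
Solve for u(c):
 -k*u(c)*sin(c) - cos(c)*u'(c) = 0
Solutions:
 u(c) = C1*exp(k*log(cos(c)))


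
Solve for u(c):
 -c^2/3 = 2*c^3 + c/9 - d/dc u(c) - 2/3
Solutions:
 u(c) = C1 + c^4/2 + c^3/9 + c^2/18 - 2*c/3


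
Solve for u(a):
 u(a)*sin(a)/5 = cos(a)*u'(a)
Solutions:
 u(a) = C1/cos(a)^(1/5)


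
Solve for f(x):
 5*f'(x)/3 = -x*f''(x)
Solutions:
 f(x) = C1 + C2/x^(2/3)


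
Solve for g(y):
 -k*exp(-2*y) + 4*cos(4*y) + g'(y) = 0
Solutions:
 g(y) = C1 - k*exp(-2*y)/2 - sin(4*y)


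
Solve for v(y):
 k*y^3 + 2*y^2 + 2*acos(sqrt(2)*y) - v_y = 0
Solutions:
 v(y) = C1 + k*y^4/4 + 2*y^3/3 + 2*y*acos(sqrt(2)*y) - sqrt(2)*sqrt(1 - 2*y^2)


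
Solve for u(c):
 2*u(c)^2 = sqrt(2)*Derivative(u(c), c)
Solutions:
 u(c) = -1/(C1 + sqrt(2)*c)


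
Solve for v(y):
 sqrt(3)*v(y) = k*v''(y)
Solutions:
 v(y) = C1*exp(-3^(1/4)*y*sqrt(1/k)) + C2*exp(3^(1/4)*y*sqrt(1/k))


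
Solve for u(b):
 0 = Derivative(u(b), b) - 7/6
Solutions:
 u(b) = C1 + 7*b/6


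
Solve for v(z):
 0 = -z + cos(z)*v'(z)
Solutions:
 v(z) = C1 + Integral(z/cos(z), z)


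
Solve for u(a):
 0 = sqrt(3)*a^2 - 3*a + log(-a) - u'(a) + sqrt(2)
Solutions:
 u(a) = C1 + sqrt(3)*a^3/3 - 3*a^2/2 + a*log(-a) + a*(-1 + sqrt(2))


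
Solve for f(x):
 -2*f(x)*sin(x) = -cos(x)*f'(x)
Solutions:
 f(x) = C1/cos(x)^2


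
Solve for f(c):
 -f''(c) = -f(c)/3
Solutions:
 f(c) = C1*exp(-sqrt(3)*c/3) + C2*exp(sqrt(3)*c/3)


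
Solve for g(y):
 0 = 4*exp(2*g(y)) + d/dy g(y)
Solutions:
 g(y) = log(-sqrt(-1/(C1 - 4*y))) - log(2)/2
 g(y) = log(-1/(C1 - 4*y))/2 - log(2)/2


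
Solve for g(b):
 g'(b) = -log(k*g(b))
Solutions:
 li(k*g(b))/k = C1 - b


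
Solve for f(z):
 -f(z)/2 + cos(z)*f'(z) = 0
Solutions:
 f(z) = C1*(sin(z) + 1)^(1/4)/(sin(z) - 1)^(1/4)


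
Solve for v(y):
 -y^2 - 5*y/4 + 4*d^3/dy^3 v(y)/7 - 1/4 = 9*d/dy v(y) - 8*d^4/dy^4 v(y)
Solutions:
 v(y) = C1 + C2*exp(-y*(2*2^(1/3)/(63*sqrt(1750245) + 83347)^(1/3) + 4 + 2^(2/3)*(63*sqrt(1750245) + 83347)^(1/3))/168)*sin(2^(1/3)*sqrt(3)*y*(-2^(1/3)*(63*sqrt(1750245) + 83347)^(1/3) + 2/(63*sqrt(1750245) + 83347)^(1/3))/168) + C3*exp(-y*(2*2^(1/3)/(63*sqrt(1750245) + 83347)^(1/3) + 4 + 2^(2/3)*(63*sqrt(1750245) + 83347)^(1/3))/168)*cos(2^(1/3)*sqrt(3)*y*(-2^(1/3)*(63*sqrt(1750245) + 83347)^(1/3) + 2/(63*sqrt(1750245) + 83347)^(1/3))/168) + C4*exp(y*(-2 + 2*2^(1/3)/(63*sqrt(1750245) + 83347)^(1/3) + 2^(2/3)*(63*sqrt(1750245) + 83347)^(1/3))/84) - y^3/27 - 5*y^2/72 - 95*y/2268


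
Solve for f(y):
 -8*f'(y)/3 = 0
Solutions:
 f(y) = C1


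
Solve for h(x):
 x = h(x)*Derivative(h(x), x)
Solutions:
 h(x) = -sqrt(C1 + x^2)
 h(x) = sqrt(C1 + x^2)


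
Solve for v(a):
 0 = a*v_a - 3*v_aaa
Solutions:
 v(a) = C1 + Integral(C2*airyai(3^(2/3)*a/3) + C3*airybi(3^(2/3)*a/3), a)


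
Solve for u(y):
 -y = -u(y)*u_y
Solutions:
 u(y) = -sqrt(C1 + y^2)
 u(y) = sqrt(C1 + y^2)


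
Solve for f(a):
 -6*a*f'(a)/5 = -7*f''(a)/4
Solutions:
 f(a) = C1 + C2*erfi(2*sqrt(105)*a/35)


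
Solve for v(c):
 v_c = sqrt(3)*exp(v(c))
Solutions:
 v(c) = log(-1/(C1 + sqrt(3)*c))


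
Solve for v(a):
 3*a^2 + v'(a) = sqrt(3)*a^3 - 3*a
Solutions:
 v(a) = C1 + sqrt(3)*a^4/4 - a^3 - 3*a^2/2


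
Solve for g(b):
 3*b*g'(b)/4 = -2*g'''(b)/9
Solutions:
 g(b) = C1 + Integral(C2*airyai(-3*b/2) + C3*airybi(-3*b/2), b)


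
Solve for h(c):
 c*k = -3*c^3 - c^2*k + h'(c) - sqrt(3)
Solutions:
 h(c) = C1 + 3*c^4/4 + c^3*k/3 + c^2*k/2 + sqrt(3)*c


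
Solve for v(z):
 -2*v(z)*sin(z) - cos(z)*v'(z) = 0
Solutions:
 v(z) = C1*cos(z)^2


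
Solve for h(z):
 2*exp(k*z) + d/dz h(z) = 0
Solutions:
 h(z) = C1 - 2*exp(k*z)/k


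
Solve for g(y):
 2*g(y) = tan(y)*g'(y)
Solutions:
 g(y) = C1*sin(y)^2


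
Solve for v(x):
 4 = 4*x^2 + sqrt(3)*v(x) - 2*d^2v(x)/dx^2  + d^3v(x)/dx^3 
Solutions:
 v(x) = C1*exp(x*(4/(-8 + sqrt(-256 + (-16 + 27*sqrt(3))^2)/2 + 27*sqrt(3)/2)^(1/3) + (-8 + sqrt(-256 + (-16 + 27*sqrt(3))^2)/2 + 27*sqrt(3)/2)^(1/3) + 4)/6)*sin(sqrt(3)*x*(-(-8 + sqrt(-256 + (-16 + 27*sqrt(3))^2)/2 + 27*sqrt(3)/2)^(1/3) + 4/(-8 + sqrt(-256 + (-16 + 27*sqrt(3))^2)/2 + 27*sqrt(3)/2)^(1/3))/6) + C2*exp(x*(4/(-8 + sqrt(-256 + (-16 + 27*sqrt(3))^2)/2 + 27*sqrt(3)/2)^(1/3) + (-8 + sqrt(-256 + (-16 + 27*sqrt(3))^2)/2 + 27*sqrt(3)/2)^(1/3) + 4)/6)*cos(sqrt(3)*x*(-(-8 + sqrt(-256 + (-16 + 27*sqrt(3))^2)/2 + 27*sqrt(3)/2)^(1/3) + 4/(-8 + sqrt(-256 + (-16 + 27*sqrt(3))^2)/2 + 27*sqrt(3)/2)^(1/3))/6) + C3*exp(x*(-(-8 + sqrt(-256 + (-16 + 27*sqrt(3))^2)/2 + 27*sqrt(3)/2)^(1/3) - 4/(-8 + sqrt(-256 + (-16 + 27*sqrt(3))^2)/2 + 27*sqrt(3)/2)^(1/3) + 2)/3) - 4*sqrt(3)*x^2/3 - 16/3 + 4*sqrt(3)/3


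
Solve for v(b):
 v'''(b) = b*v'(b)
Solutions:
 v(b) = C1 + Integral(C2*airyai(b) + C3*airybi(b), b)


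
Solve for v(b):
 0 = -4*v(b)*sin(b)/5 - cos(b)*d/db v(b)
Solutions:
 v(b) = C1*cos(b)^(4/5)


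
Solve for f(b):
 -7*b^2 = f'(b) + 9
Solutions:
 f(b) = C1 - 7*b^3/3 - 9*b


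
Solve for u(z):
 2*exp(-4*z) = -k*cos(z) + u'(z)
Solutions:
 u(z) = C1 + k*sin(z) - exp(-4*z)/2


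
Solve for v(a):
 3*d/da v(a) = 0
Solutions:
 v(a) = C1


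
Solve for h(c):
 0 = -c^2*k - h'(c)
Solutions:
 h(c) = C1 - c^3*k/3


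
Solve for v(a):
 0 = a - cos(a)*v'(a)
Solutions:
 v(a) = C1 + Integral(a/cos(a), a)


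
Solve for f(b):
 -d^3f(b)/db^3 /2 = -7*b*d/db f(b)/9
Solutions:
 f(b) = C1 + Integral(C2*airyai(42^(1/3)*b/3) + C3*airybi(42^(1/3)*b/3), b)


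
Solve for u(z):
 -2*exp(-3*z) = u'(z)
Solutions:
 u(z) = C1 + 2*exp(-3*z)/3


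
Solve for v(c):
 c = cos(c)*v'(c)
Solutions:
 v(c) = C1 + Integral(c/cos(c), c)


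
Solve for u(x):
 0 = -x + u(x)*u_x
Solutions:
 u(x) = -sqrt(C1 + x^2)
 u(x) = sqrt(C1 + x^2)


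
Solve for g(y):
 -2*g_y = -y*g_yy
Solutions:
 g(y) = C1 + C2*y^3


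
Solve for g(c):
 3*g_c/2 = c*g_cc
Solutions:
 g(c) = C1 + C2*c^(5/2)


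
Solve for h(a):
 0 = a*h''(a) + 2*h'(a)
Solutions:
 h(a) = C1 + C2/a


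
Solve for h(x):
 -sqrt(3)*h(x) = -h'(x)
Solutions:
 h(x) = C1*exp(sqrt(3)*x)


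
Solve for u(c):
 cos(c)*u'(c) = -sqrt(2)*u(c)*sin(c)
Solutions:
 u(c) = C1*cos(c)^(sqrt(2))


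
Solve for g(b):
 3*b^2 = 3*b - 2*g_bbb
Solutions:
 g(b) = C1 + C2*b + C3*b^2 - b^5/40 + b^4/16


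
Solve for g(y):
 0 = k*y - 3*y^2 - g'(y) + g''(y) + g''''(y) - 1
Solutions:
 g(y) = C1 + C2*exp(-y*(-2*18^(1/3)/(9 + sqrt(93))^(1/3) + 12^(1/3)*(9 + sqrt(93))^(1/3))/12)*sin(2^(1/3)*3^(1/6)*y*(6/(9 + sqrt(93))^(1/3) + 2^(1/3)*3^(2/3)*(9 + sqrt(93))^(1/3))/12) + C3*exp(-y*(-2*18^(1/3)/(9 + sqrt(93))^(1/3) + 12^(1/3)*(9 + sqrt(93))^(1/3))/12)*cos(2^(1/3)*3^(1/6)*y*(6/(9 + sqrt(93))^(1/3) + 2^(1/3)*3^(2/3)*(9 + sqrt(93))^(1/3))/12) + C4*exp(y*(-2*18^(1/3)/(9 + sqrt(93))^(1/3) + 12^(1/3)*(9 + sqrt(93))^(1/3))/6) + k*y^2/2 + k*y - y^3 - 3*y^2 - 7*y


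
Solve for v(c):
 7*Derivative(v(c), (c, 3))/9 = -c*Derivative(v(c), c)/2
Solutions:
 v(c) = C1 + Integral(C2*airyai(-42^(2/3)*c/14) + C3*airybi(-42^(2/3)*c/14), c)


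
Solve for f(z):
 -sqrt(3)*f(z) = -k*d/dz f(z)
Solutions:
 f(z) = C1*exp(sqrt(3)*z/k)


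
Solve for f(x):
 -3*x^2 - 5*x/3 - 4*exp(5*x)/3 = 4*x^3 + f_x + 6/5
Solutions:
 f(x) = C1 - x^4 - x^3 - 5*x^2/6 - 6*x/5 - 4*exp(5*x)/15


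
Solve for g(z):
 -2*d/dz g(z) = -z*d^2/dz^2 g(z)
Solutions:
 g(z) = C1 + C2*z^3


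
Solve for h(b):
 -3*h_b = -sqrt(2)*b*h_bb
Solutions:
 h(b) = C1 + C2*b^(1 + 3*sqrt(2)/2)


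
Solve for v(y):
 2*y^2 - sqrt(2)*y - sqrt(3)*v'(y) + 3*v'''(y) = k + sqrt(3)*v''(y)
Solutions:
 v(y) = C1 + C2*exp(sqrt(3)*y*(1 - sqrt(1 + 4*sqrt(3)))/6) + C3*exp(sqrt(3)*y*(1 + sqrt(1 + 4*sqrt(3)))/6) - sqrt(3)*k*y/3 + 2*sqrt(3)*y^3/9 - 2*sqrt(3)*y^2/3 - sqrt(6)*y^2/6 + sqrt(6)*y/3 + 4*sqrt(3)*y/3 + 4*y


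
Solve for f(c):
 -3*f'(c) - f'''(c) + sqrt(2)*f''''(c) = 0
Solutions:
 f(c) = C1 + C2*exp(c*(-2^(1/3)*(9*sqrt(166) + 82*sqrt(2))^(1/3) - 2^(2/3)/(9*sqrt(166) + 82*sqrt(2))^(1/3) + 2*sqrt(2))/12)*sin(2^(1/3)*sqrt(3)*c*(-(9*sqrt(166) + 82*sqrt(2))^(1/3) + 2^(1/3)/(9*sqrt(166) + 82*sqrt(2))^(1/3))/12) + C3*exp(c*(-2^(1/3)*(9*sqrt(166) + 82*sqrt(2))^(1/3) - 2^(2/3)/(9*sqrt(166) + 82*sqrt(2))^(1/3) + 2*sqrt(2))/12)*cos(2^(1/3)*sqrt(3)*c*(-(9*sqrt(166) + 82*sqrt(2))^(1/3) + 2^(1/3)/(9*sqrt(166) + 82*sqrt(2))^(1/3))/12) + C4*exp(c*(2^(2/3)/(9*sqrt(166) + 82*sqrt(2))^(1/3) + sqrt(2) + 2^(1/3)*(9*sqrt(166) + 82*sqrt(2))^(1/3))/6)


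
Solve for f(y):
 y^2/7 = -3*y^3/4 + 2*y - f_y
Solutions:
 f(y) = C1 - 3*y^4/16 - y^3/21 + y^2


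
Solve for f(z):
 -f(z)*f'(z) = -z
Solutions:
 f(z) = -sqrt(C1 + z^2)
 f(z) = sqrt(C1 + z^2)


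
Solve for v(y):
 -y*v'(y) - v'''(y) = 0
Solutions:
 v(y) = C1 + Integral(C2*airyai(-y) + C3*airybi(-y), y)


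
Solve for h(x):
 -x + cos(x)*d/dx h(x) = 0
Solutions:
 h(x) = C1 + Integral(x/cos(x), x)


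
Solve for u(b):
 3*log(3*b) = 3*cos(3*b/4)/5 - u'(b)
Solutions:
 u(b) = C1 - 3*b*log(b) - 3*b*log(3) + 3*b + 4*sin(3*b/4)/5


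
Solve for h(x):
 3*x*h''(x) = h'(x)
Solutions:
 h(x) = C1 + C2*x^(4/3)


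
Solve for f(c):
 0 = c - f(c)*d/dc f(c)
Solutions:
 f(c) = -sqrt(C1 + c^2)
 f(c) = sqrt(C1 + c^2)


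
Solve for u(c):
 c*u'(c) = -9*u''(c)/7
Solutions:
 u(c) = C1 + C2*erf(sqrt(14)*c/6)


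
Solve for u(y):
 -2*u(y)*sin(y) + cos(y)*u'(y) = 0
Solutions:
 u(y) = C1/cos(y)^2


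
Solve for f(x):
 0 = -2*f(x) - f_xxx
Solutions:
 f(x) = C3*exp(-2^(1/3)*x) + (C1*sin(2^(1/3)*sqrt(3)*x/2) + C2*cos(2^(1/3)*sqrt(3)*x/2))*exp(2^(1/3)*x/2)


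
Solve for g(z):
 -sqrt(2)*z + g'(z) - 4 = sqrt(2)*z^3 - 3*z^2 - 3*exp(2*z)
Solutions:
 g(z) = C1 + sqrt(2)*z^4/4 - z^3 + sqrt(2)*z^2/2 + 4*z - 3*exp(2*z)/2


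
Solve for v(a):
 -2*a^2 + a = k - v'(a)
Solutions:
 v(a) = C1 + 2*a^3/3 - a^2/2 + a*k


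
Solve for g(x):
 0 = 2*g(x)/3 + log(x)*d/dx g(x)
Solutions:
 g(x) = C1*exp(-2*li(x)/3)


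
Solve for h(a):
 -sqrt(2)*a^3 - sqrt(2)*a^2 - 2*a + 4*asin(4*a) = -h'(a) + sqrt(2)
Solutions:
 h(a) = C1 + sqrt(2)*a^4/4 + sqrt(2)*a^3/3 + a^2 - 4*a*asin(4*a) + sqrt(2)*a - sqrt(1 - 16*a^2)


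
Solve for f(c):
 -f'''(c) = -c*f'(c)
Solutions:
 f(c) = C1 + Integral(C2*airyai(c) + C3*airybi(c), c)


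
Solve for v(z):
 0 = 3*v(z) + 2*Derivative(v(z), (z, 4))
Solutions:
 v(z) = (C1*sin(6^(1/4)*z/2) + C2*cos(6^(1/4)*z/2))*exp(-6^(1/4)*z/2) + (C3*sin(6^(1/4)*z/2) + C4*cos(6^(1/4)*z/2))*exp(6^(1/4)*z/2)


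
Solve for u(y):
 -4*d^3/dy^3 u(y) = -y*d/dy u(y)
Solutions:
 u(y) = C1 + Integral(C2*airyai(2^(1/3)*y/2) + C3*airybi(2^(1/3)*y/2), y)


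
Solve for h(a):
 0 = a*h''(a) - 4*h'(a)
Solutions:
 h(a) = C1 + C2*a^5


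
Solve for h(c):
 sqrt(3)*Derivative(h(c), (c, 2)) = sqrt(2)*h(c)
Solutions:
 h(c) = C1*exp(-2^(1/4)*3^(3/4)*c/3) + C2*exp(2^(1/4)*3^(3/4)*c/3)


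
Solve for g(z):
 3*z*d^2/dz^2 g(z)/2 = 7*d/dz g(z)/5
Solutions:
 g(z) = C1 + C2*z^(29/15)


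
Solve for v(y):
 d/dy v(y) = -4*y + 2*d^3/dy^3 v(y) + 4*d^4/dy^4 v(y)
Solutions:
 v(y) = C1 + C4*exp(y/2) - 2*y^2 + (C2*sin(y/2) + C3*cos(y/2))*exp(-y/2)


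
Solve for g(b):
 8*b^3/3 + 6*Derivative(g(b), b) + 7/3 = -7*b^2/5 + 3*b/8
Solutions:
 g(b) = C1 - b^4/9 - 7*b^3/90 + b^2/32 - 7*b/18
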